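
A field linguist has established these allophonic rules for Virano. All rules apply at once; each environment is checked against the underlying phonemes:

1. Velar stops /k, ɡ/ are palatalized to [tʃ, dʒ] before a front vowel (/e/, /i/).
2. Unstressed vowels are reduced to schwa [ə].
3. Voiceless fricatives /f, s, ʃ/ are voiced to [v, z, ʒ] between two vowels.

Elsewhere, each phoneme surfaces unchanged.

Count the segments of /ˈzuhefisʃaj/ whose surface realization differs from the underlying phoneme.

Segments that undergo a rule: /e/ → [ə] (rule 2); /f/ → [v] (rule 3); /i/ → [ə] (rule 2); /a/ → [ə] (rule 2).
All other segments surface unchanged.

4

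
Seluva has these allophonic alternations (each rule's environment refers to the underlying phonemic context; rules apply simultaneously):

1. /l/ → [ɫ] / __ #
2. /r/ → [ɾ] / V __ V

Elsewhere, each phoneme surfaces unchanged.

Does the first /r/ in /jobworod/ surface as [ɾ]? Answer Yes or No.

/r/ (between /o/ and /o/): between two vowels, so rule 2 applies → [ɾ].
The actual realization is [ɾ], which matches [ɾ].

Yes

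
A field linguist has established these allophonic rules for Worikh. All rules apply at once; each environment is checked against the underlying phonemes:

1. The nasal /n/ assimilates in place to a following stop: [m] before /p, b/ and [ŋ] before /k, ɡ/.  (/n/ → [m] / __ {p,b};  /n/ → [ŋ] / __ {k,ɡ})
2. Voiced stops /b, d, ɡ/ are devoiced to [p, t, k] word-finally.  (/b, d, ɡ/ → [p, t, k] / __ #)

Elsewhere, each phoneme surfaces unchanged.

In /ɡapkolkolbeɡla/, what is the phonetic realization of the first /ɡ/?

/ɡ/ (word-initial) fails the environment for rule 2, so it stays [ɡ].

[ɡ]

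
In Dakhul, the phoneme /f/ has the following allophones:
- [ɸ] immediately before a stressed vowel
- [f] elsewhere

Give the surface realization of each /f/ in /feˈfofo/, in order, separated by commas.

Occurrence 1 (position 1): no conditioning environment matches → elsewhere allophone [f].
Occurrence 2 (position 3): immediately before a stressed vowel → [ɸ].
Occurrence 3 (position 5): no conditioning environment matches → elsewhere allophone [f].

[f], [ɸ], [f]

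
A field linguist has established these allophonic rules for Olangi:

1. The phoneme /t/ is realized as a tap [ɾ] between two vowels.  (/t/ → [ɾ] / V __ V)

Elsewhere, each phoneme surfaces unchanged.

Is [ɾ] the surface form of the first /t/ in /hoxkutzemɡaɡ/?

No

/t/ — between /u/ and /z/; rule 1 does not apply here → [t].
The actual realization is [t], not [ɾ].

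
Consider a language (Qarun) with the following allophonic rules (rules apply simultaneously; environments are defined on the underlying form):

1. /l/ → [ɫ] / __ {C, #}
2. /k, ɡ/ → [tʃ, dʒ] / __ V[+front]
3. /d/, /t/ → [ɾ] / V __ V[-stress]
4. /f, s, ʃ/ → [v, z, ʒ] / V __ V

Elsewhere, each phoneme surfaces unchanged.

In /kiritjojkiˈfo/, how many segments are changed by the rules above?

Segments that undergo a rule: /k/ → [tʃ] (rule 2); /k/ → [tʃ] (rule 2); /f/ → [v] (rule 4).
All other segments surface unchanged.

3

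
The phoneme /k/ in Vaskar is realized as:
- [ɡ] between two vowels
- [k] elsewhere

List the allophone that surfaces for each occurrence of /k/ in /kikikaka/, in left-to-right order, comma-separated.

Occurrence 1 (position 1): no conditioning environment matches → elsewhere allophone [k].
Occurrence 2 (position 3): between two vowels → [ɡ].
Occurrence 3 (position 5): between two vowels → [ɡ].
Occurrence 4 (position 7): between two vowels → [ɡ].

[k], [ɡ], [ɡ], [ɡ]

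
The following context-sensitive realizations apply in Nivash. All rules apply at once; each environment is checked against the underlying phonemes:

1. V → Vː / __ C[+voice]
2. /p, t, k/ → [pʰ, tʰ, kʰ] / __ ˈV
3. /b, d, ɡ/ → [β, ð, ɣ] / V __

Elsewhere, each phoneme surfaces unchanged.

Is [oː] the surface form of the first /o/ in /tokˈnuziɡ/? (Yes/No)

/o/ (between /t/ and /k/) fails the environment for rule 1, so it stays [o].
The actual realization is [o], not [oː].

No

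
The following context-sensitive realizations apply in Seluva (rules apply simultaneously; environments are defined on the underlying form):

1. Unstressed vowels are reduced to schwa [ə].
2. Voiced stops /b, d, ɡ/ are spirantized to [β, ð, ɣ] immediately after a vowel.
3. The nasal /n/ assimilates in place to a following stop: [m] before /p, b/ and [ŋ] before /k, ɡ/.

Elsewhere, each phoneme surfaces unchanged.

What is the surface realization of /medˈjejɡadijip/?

/m/ — not in any rule's target class → [m].
/e/ meets the environment for rule 1 (in an unstressed syllable) → [ə].
/d/ meets the environment for rule 2 (immediately after a vowel) → [ð].
/j/ (between /d/ and /e/): no rule targets it → [j].
/e/ (between /j/ and /j/) is in the target of rule 1 but the environment (in an unstressed syllable) is not met → [e].
/j/ stays [j].
/ɡ/ (between /j/ and /a/) fails the environment for rule 2, so it stays [ɡ].
/a/ (between /ɡ/ and /d/): in an unstressed syllable, so rule 1 applies → [ə].
/d/ (between /a/ and /i/): immediately after a vowel, so rule 2 applies → [ð].
Rule 1 applies to /i/ (between /d/ and /j/: in an unstressed syllable) → [ə].
/j/ (between /i/ and /i/) is unaffected → [j].
/i/ (between /j/ and /p/) occurs in an unstressed syllable → [ə] by rule 1.
/p/ (word-final): no rule targets it → [p].

[məðˈjejɡəðəjəp]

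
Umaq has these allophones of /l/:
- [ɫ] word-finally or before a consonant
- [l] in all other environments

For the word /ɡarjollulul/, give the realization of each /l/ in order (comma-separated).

Occurrence 1 (position 6): word-finally or before a consonant → [ɫ].
Occurrence 2 (position 7): no conditioning environment matches → elsewhere allophone [l].
Occurrence 3 (position 9): no conditioning environment matches → elsewhere allophone [l].
Occurrence 4 (position 11): word-finally or before a consonant → [ɫ].

[ɫ], [l], [l], [ɫ]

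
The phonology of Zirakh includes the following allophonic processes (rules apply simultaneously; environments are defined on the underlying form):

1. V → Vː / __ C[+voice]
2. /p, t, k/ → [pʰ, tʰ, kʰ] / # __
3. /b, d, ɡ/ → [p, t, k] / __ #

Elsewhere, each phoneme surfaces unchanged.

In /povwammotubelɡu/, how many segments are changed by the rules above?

Segments that undergo a rule: /p/ → [pʰ] (rule 2); /o/ → [oː] (rule 1); /a/ → [aː] (rule 1); /u/ → [uː] (rule 1); /e/ → [eː] (rule 1).
All other segments surface unchanged.

5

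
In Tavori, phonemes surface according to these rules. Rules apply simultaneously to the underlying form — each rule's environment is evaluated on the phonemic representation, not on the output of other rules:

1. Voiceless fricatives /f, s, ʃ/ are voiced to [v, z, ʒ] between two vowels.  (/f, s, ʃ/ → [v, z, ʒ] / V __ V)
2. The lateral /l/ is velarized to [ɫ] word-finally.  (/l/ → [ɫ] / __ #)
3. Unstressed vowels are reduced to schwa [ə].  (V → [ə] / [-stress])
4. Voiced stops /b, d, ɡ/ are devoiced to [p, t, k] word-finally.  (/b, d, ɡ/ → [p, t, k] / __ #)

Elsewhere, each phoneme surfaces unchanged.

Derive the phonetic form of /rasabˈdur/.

/r/ (word-initial) is unaffected → [r].
/a/ meets the environment for rule 3 (in an unstressed syllable) → [ə].
/s/ (between /a/ and /a/): between two vowels, so rule 1 applies → [z].
/a/ — between /s/ and /b/, in an unstressed syllable — surfaces as [ə] (rule 3).
/b/ (between /a/ and /d/) fails the environment for rule 4, so it stays [b].
/d/ (between /b/ and /u/): rule 4 targets it, but not word-finally → unchanged [d].
/u/ (between /d/ and /r/) is in the target of rule 3 but the environment (in an unstressed syllable) is not met → [u].
/r/ (word-final): no rule targets it → [r].

[rəzəbˈdur]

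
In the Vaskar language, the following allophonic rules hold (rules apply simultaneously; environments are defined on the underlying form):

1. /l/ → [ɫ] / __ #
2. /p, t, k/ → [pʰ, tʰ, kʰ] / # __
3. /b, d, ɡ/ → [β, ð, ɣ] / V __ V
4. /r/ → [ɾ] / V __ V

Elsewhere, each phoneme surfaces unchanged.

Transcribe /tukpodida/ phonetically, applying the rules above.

[tʰukpoðiða]

/t/ meets the environment for rule 2 (word-initially) → [tʰ].
/u/ — not in any rule's target class → [u].
/k/ (between /u/ and /p/): rule 2 targets it, but not word-initially → unchanged [k].
/p/ (between /k/ and /o/) is in the target of rule 2 but the environment (word-initially) is not met → [p].
/o/ — not in any rule's target class → [o].
/d/ (between /o/ and /i/) occurs between two vowels → [ð] by rule 3.
/i/ — not in any rule's target class → [i].
/d/ meets the environment for rule 3 (between two vowels) → [ð].
/a/ stays [a].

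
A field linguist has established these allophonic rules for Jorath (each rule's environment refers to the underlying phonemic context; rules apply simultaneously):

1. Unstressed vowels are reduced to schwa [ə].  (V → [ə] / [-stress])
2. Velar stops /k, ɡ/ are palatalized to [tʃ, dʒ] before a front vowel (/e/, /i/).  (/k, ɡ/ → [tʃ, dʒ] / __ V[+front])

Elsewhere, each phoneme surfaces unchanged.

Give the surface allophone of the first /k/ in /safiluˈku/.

/k/ (between /u/ and /u/): rule 2 targets it, but not before a front vowel → unchanged [k].

[k]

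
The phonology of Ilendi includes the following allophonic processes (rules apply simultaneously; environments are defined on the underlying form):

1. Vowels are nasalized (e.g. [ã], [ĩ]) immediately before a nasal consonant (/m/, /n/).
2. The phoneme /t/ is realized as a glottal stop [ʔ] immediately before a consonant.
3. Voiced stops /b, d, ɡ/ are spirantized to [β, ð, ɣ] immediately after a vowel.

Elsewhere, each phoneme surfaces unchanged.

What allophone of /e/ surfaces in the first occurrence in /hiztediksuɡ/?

/e/ — between /t/ and /d/; rule 1 does not apply here → [e].

[e]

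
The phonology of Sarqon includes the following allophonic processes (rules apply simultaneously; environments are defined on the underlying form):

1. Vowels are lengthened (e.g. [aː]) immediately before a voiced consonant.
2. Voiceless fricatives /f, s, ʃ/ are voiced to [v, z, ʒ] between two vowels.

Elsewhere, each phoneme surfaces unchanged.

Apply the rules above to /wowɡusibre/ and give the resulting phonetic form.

[woːwɡuziːbre]

/w/ (word-initial): no rule targets it → [w].
/o/ (between /w/ and /w/): before a voiced consonant, so rule 1 applies → [oː].
/w/ (between /o/ and /ɡ/) is unaffected → [w].
/ɡ/ stays [ɡ].
/u/ (between /ɡ/ and /s/): rule 1 targets it, but not before a voiced consonant → unchanged [u].
/s/ meets the environment for rule 2 (between two vowels) → [z].
/i/ (between /s/ and /b/) occurs before a voiced consonant → [iː] by rule 1.
/b/ — not in any rule's target class → [b].
/r/ (between /b/ and /e/) is unaffected → [r].
/e/ (word-final): rule 1 targets it, but not before a voiced consonant → unchanged [e].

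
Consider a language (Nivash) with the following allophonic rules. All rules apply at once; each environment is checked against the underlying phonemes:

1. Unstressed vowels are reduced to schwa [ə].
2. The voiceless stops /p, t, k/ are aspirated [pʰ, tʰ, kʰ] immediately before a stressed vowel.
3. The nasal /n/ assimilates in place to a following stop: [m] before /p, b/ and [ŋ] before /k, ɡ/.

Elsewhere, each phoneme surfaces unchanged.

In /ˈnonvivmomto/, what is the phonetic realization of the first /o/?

[o]

/o/ (between /n/ and /n/) is in the target of rule 1 but the environment (in an unstressed syllable) is not met → [o].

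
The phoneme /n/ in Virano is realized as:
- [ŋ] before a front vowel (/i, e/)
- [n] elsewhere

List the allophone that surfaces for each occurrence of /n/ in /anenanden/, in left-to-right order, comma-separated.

Occurrence 1 (position 2): before a front vowel (/i, e/) → [ŋ].
Occurrence 2 (position 4): no conditioning environment matches → elsewhere allophone [n].
Occurrence 3 (position 6): no conditioning environment matches → elsewhere allophone [n].
Occurrence 4 (position 9): no conditioning environment matches → elsewhere allophone [n].

[ŋ], [n], [n], [n]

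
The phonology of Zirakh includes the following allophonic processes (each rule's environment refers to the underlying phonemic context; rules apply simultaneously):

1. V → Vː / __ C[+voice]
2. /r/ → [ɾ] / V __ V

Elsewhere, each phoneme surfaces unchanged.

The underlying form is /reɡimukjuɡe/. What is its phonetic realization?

/r/ (word-initial) is in the target of rule 2 but the environment (between two vowels) is not met → [r].
/e/ meets the environment for rule 1 (before a voiced consonant) → [eː].
/i/ (between /ɡ/ and /m/) occurs before a voiced consonant → [iː] by rule 1.
/u/ — between /m/ and /k/; rule 1 does not apply here → [u].
/u/ — between /j/ and /ɡ/, before a voiced consonant — surfaces as [uː] (rule 1).
/e/ (word-final) is in the target of rule 1 but the environment (before a voiced consonant) is not met → [e].

[reːɡiːmukjuːɡe]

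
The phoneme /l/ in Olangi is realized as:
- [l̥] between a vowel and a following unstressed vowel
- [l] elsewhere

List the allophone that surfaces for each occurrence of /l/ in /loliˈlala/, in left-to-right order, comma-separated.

[l], [l̥], [l], [l̥]

Occurrence 1 (position 1): no conditioning environment matches → elsewhere allophone [l].
Occurrence 2 (position 3): between a vowel and a following unstressed vowel → [l̥].
Occurrence 3 (position 5): no conditioning environment matches → elsewhere allophone [l].
Occurrence 4 (position 7): between a vowel and a following unstressed vowel → [l̥].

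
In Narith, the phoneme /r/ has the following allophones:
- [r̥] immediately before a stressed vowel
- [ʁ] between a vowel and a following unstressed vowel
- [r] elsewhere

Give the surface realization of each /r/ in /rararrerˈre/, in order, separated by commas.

Occurrence 1 (position 1): no conditioning environment matches → elsewhere allophone [r].
Occurrence 2 (position 3): between a vowel and a following unstressed vowel → [ʁ].
Occurrence 3 (position 5): no conditioning environment matches → elsewhere allophone [r].
Occurrence 4 (position 6): no conditioning environment matches → elsewhere allophone [r].
Occurrence 5 (position 8): no conditioning environment matches → elsewhere allophone [r].
Occurrence 6 (position 9): immediately before a stressed vowel → [r̥].

[r], [ʁ], [r], [r], [r], [r̥]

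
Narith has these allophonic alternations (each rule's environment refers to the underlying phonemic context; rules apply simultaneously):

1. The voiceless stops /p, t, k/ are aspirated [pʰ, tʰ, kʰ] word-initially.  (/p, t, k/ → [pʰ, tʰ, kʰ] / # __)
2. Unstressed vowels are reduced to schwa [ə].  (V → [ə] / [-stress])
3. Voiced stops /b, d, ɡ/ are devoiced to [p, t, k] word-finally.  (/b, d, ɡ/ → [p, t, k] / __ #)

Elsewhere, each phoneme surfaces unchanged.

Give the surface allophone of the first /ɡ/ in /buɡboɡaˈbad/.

/ɡ/ (between /u/ and /b/): rule 3 targets it, but not word-finally → unchanged [ɡ].

[ɡ]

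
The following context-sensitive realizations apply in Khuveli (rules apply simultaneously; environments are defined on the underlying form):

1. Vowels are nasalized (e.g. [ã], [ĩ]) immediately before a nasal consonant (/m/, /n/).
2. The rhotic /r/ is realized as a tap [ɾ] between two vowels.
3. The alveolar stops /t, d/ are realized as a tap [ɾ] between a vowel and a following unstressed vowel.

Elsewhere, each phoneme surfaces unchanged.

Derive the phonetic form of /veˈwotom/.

/v/ (word-initial) is unaffected → [v].
/e/ — between /v/ and /w/; rule 1 does not apply here → [e].
/w/ stays [w].
/o/ — between /w/ and /t/; rule 1 does not apply here → [o].
Rule 3 applies to /t/ (between /o/ and /o/: between a vowel and a following unstressed vowel) → [ɾ].
/o/ meets the environment for rule 1 (before a nasal consonant) → [õ].
/m/ (word-final): no rule targets it → [m].

[veˈwoɾõm]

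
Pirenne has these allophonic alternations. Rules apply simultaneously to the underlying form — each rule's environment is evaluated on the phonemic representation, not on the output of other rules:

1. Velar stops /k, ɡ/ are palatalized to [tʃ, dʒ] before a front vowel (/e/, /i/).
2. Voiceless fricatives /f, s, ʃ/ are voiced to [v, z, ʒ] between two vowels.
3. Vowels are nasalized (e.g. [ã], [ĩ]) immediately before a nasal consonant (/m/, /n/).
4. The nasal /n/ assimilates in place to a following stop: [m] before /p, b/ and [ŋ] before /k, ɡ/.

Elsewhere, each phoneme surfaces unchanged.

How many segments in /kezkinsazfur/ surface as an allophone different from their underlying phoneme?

Segments that undergo a rule: /k/ → [tʃ] (rule 1); /k/ → [tʃ] (rule 1); /i/ → [ĩ] (rule 3).
All other segments surface unchanged.

3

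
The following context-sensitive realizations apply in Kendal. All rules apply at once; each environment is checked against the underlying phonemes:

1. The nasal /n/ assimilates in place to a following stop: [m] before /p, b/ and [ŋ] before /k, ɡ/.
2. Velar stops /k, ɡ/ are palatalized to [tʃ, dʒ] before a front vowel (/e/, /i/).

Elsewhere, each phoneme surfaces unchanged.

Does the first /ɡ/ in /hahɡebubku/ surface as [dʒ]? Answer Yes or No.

/ɡ/ meets the environment for rule 2 (before a front vowel) → [dʒ].
The actual realization is [dʒ], which matches [dʒ].

Yes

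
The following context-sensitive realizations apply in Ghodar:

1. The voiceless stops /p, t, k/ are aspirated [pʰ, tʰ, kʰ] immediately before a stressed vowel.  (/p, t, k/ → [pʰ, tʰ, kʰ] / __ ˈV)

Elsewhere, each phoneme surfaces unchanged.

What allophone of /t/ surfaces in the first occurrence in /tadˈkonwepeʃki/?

[t]

/t/ (word-initial) is in the target of rule 1 but the environment (immediately before a stressed vowel) is not met → [t].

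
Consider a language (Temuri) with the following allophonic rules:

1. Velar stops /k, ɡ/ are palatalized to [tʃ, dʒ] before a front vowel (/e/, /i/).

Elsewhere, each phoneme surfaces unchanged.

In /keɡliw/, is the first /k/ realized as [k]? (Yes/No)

/k/ (word-initial): before a front vowel, so rule 1 applies → [tʃ].
The actual realization is [tʃ], not [k].

No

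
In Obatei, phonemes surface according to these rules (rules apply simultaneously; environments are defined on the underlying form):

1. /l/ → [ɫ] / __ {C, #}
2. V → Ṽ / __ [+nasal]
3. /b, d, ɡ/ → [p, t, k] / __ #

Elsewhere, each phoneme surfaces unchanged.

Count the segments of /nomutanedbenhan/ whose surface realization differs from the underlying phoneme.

Segments that undergo a rule: /o/ → [õ] (rule 2); /a/ → [ã] (rule 2); /e/ → [ẽ] (rule 2); /a/ → [ã] (rule 2).
All other segments surface unchanged.

4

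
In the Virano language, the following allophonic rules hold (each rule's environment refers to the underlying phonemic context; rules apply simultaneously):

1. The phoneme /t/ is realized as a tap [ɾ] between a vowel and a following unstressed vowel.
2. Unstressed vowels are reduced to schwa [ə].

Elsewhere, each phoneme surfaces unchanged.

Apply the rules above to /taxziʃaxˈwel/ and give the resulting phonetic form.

[təxzəʃəxˈwel]

/t/ (word-initial) is in the target of rule 1 but the environment (between a vowel and a following unstressed vowel) is not met → [t].
Rule 2 applies to /a/ (between /t/ and /x/: in an unstressed syllable) → [ə].
/x/ stays [x].
/z/ (between /x/ and /i/): no rule targets it → [z].
/i/ — between /z/ and /ʃ/, in an unstressed syllable — surfaces as [ə] (rule 2).
/ʃ/ — not in any rule's target class → [ʃ].
/a/ (between /ʃ/ and /x/) occurs in an unstressed syllable → [ə] by rule 2.
/x/ stays [x].
/w/ (between /x/ and /e/) is unaffected → [w].
/e/ (between /w/ and /l/): rule 2 targets it, but not in an unstressed syllable → unchanged [e].
/l/ stays [l].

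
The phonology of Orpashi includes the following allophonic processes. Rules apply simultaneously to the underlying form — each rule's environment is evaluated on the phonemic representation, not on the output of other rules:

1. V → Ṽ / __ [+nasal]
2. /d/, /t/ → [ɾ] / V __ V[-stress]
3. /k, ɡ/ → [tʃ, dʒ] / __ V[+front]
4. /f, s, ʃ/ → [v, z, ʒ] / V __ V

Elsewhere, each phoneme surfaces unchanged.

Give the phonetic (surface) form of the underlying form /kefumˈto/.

/k/ (word-initial) occurs before a front vowel → [tʃ] by rule 3.
/e/ (between /k/ and /f/): rule 1 targets it, but not before a nasal consonant → unchanged [e].
Rule 4 applies to /f/ (between /e/ and /u/: between two vowels) → [v].
Rule 1 applies to /u/ (between /f/ and /m/: before a nasal consonant) → [ũ].
/m/ (between /u/ and /t/) is unaffected → [m].
/t/ (between /m/ and /o/) is in the target of rule 2 but the environment (between a vowel and a following unstressed vowel) is not met → [t].
/o/ (word-final) fails the environment for rule 1, so it stays [o].

[tʃevũmˈto]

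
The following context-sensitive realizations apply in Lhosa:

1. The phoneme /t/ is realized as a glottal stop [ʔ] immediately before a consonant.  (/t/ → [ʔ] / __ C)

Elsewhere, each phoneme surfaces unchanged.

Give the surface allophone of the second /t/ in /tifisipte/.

[t]

/t/ (between /p/ and /e/) fails the environment for rule 1, so it stays [t].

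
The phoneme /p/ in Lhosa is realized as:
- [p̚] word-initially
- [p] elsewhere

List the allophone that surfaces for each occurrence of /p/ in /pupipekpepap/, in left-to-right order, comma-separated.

[p̚], [p], [p], [p], [p], [p]

Occurrence 1 (position 1): word-initially → [p̚].
Occurrence 2 (position 3): no conditioning environment matches → elsewhere allophone [p].
Occurrence 3 (position 5): no conditioning environment matches → elsewhere allophone [p].
Occurrence 4 (position 8): no conditioning environment matches → elsewhere allophone [p].
Occurrence 5 (position 10): no conditioning environment matches → elsewhere allophone [p].
Occurrence 6 (position 12): no conditioning environment matches → elsewhere allophone [p].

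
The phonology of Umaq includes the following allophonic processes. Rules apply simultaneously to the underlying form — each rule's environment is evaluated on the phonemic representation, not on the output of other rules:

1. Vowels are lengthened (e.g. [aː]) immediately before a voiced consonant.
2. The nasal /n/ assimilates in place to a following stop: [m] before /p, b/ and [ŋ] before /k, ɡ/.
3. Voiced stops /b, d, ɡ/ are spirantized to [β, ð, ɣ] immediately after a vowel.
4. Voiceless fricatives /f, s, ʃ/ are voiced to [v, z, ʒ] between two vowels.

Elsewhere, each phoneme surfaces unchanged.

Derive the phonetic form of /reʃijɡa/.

[reʒiːjɡa]

/r/ — not in any rule's target class → [r].
/e/ (between /r/ and /ʃ/): rule 1 targets it, but not before a voiced consonant → unchanged [e].
/ʃ/ (between /e/ and /i/) occurs between two vowels → [ʒ] by rule 4.
/i/ meets the environment for rule 1 (before a voiced consonant) → [iː].
/j/ — not in any rule's target class → [j].
/ɡ/ (between /j/ and /a/) fails the environment for rule 3, so it stays [ɡ].
/a/ (word-final) is in the target of rule 1 but the environment (before a voiced consonant) is not met → [a].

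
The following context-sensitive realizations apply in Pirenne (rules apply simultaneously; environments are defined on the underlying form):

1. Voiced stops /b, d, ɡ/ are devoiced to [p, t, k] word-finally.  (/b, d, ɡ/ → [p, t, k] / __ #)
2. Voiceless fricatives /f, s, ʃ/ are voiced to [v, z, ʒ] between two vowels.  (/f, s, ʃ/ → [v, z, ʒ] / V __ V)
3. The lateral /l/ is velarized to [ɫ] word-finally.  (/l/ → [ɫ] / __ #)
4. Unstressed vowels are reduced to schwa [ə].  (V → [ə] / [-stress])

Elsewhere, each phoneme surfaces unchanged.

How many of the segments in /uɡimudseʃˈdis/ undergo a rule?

Segments that undergo a rule: /u/ → [ə] (rule 4); /i/ → [ə] (rule 4); /u/ → [ə] (rule 4); /e/ → [ə] (rule 4).
All other segments surface unchanged.

4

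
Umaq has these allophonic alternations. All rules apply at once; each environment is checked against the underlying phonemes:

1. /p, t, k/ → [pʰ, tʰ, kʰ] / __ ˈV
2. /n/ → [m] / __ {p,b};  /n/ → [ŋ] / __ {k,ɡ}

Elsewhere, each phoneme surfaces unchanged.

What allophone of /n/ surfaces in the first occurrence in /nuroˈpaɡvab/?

[n]

/n/ (word-initial) fails the environment for rule 2, so it stays [n].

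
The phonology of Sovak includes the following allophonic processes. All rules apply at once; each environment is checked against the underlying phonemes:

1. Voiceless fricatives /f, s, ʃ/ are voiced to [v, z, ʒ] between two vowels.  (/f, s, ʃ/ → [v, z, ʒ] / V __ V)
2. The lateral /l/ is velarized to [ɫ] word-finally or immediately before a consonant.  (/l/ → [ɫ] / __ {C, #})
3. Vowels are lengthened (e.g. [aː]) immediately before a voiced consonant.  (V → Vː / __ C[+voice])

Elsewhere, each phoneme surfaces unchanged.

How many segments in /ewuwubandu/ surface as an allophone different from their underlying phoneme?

Segments that undergo a rule: /e/ → [eː] (rule 3); /u/ → [uː] (rule 3); /u/ → [uː] (rule 3); /a/ → [aː] (rule 3).
All other segments surface unchanged.

4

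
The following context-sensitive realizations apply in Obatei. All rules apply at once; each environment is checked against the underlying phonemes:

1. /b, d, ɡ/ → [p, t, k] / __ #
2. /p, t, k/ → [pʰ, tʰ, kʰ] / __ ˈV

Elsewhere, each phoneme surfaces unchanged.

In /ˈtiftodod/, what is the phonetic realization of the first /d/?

/d/ (between /o/ and /o/): rule 1 targets it, but not word-finally → unchanged [d].

[d]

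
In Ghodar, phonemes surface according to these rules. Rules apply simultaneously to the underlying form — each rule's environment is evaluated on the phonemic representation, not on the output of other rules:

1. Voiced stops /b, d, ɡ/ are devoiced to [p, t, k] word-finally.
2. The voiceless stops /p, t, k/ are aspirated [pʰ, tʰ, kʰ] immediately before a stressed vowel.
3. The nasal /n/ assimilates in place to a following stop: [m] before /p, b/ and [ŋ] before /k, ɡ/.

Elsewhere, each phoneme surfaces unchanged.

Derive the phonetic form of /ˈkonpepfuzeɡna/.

[ˈkʰompepfuzeɡna]

/k/ (word-initial): immediately before a stressed vowel, so rule 2 applies → [kʰ].
/n/ (between /o/ and /p/): before a labial or velar stop, so rule 3 applies → [m].
/p/ (between /n/ and /e/) fails the environment for rule 2, so it stays [p].
/p/ (between /e/ and /f/) is in the target of rule 2 but the environment (immediately before a stressed vowel) is not met → [p].
/ɡ/ (between /e/ and /n/): rule 1 targets it, but not word-finally → unchanged [ɡ].
/n/ (between /ɡ/ and /a/): rule 3 targets it, but not before a labial or velar stop → unchanged [n].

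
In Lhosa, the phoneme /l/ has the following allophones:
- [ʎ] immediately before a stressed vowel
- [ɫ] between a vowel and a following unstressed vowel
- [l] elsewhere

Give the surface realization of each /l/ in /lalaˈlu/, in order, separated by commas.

Occurrence 1 (position 1): no conditioning environment matches → elsewhere allophone [l].
Occurrence 2 (position 3): between a vowel and a following unstressed vowel → [ɫ].
Occurrence 3 (position 5): immediately before a stressed vowel → [ʎ].

[l], [ɫ], [ʎ]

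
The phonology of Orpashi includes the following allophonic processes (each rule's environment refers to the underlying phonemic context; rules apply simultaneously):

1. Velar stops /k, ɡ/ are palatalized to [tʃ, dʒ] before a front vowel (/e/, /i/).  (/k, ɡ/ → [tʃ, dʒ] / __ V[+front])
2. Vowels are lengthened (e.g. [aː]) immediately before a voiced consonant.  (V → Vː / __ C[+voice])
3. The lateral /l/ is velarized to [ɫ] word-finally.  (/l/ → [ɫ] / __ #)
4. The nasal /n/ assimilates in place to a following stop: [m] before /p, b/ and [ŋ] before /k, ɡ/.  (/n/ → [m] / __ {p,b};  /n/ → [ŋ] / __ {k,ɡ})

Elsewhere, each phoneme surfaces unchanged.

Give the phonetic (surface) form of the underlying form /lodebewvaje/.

/l/ (word-initial) is in the target of rule 3 but the environment (word-finally) is not met → [l].
/o/ — between /l/ and /d/, before a voiced consonant — surfaces as [oː] (rule 2).
/d/ (between /o/ and /e/): no rule targets it → [d].
/e/ (between /d/ and /b/) occurs before a voiced consonant → [eː] by rule 2.
/b/ — not in any rule's target class → [b].
/e/ meets the environment for rule 2 (before a voiced consonant) → [eː].
/w/ (between /e/ and /v/): no rule targets it → [w].
/v/ — not in any rule's target class → [v].
Rule 2 applies to /a/ (between /v/ and /j/: before a voiced consonant) → [aː].
/j/ (between /a/ and /e/) is unaffected → [j].
/e/ (word-final): rule 2 targets it, but not before a voiced consonant → unchanged [e].

[loːdeːbeːwvaːje]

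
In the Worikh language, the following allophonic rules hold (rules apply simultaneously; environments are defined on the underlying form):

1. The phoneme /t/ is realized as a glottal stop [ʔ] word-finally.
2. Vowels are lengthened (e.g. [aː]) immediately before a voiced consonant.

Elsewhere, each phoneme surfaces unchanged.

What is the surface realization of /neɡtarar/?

[neːɡtaːraːr]

/n/ (word-initial): no rule targets it → [n].
/e/ meets the environment for rule 2 (before a voiced consonant) → [eː].
/ɡ/ (between /e/ and /t/): no rule targets it → [ɡ].
/t/ (between /ɡ/ and /a/) fails the environment for rule 1, so it stays [t].
/a/ (between /t/ and /r/) occurs before a voiced consonant → [aː] by rule 2.
/r/ (between /a/ and /a/) is unaffected → [r].
/a/ — between /r/ and /r/, before a voiced consonant — surfaces as [aː] (rule 2).
/r/ stays [r].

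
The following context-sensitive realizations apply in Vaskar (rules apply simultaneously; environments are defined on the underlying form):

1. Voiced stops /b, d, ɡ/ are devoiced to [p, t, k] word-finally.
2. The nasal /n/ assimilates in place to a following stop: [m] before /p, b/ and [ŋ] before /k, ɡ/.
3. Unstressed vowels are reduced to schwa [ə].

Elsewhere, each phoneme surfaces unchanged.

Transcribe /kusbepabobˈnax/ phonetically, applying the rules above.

[kəsbəpəbəbˈnax]

/k/ stays [k].
/u/ (between /k/ and /s/): in an unstressed syllable, so rule 3 applies → [ə].
/s/ (between /u/ and /b/) is unaffected → [s].
/b/ (between /s/ and /e/) fails the environment for rule 1, so it stays [b].
/e/ (between /b/ and /p/): in an unstressed syllable, so rule 3 applies → [ə].
/p/ — not in any rule's target class → [p].
/a/ (between /p/ and /b/): in an unstressed syllable, so rule 3 applies → [ə].
/b/ (between /a/ and /o/): rule 1 targets it, but not word-finally → unchanged [b].
/o/ — between /b/ and /b/, in an unstressed syllable — surfaces as [ə] (rule 3).
/b/ (between /o/ and /n/) fails the environment for rule 1, so it stays [b].
/n/ — between /b/ and /a/; rule 2 does not apply here → [n].
/a/ (between /n/ and /x/): rule 3 targets it, but not in an unstressed syllable → unchanged [a].
/x/ — not in any rule's target class → [x].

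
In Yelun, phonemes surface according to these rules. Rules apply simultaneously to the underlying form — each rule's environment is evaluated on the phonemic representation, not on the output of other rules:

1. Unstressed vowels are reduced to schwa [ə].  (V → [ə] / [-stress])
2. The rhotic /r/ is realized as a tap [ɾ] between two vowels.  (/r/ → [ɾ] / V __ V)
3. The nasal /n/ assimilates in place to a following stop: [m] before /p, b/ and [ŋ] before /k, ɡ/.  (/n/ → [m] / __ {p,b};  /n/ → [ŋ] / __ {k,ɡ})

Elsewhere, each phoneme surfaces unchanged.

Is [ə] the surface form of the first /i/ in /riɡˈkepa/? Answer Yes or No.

Yes

/i/ (between /r/ and /ɡ/): in an unstressed syllable, so rule 1 applies → [ə].
The actual realization is [ə], which matches [ə].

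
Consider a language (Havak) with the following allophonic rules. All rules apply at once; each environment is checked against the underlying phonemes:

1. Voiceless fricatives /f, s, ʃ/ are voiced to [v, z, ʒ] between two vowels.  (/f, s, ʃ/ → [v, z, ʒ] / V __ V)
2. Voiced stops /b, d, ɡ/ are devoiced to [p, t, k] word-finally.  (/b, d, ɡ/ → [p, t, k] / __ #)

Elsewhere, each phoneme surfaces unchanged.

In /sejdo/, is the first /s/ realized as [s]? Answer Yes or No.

/s/ (word-initial) fails the environment for rule 1, so it stays [s].
The actual realization is [s], which matches [s].

Yes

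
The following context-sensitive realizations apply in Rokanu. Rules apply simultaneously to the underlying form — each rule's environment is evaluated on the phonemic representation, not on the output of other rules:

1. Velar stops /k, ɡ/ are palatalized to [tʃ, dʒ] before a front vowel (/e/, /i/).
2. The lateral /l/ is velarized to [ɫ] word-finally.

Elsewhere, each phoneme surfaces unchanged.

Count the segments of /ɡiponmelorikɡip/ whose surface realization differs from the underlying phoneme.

Segments that undergo a rule: /ɡ/ → [dʒ] (rule 1); /ɡ/ → [dʒ] (rule 1).
All other segments surface unchanged.

2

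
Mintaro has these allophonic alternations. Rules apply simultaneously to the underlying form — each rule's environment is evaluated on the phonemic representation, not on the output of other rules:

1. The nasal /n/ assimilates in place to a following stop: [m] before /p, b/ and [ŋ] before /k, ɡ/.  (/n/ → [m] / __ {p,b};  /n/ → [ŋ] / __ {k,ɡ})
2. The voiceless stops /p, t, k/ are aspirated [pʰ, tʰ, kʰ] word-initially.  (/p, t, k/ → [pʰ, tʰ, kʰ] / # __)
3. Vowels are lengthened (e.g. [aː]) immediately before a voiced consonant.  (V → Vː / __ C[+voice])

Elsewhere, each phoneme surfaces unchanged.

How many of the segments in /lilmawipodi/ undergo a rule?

Segments that undergo a rule: /i/ → [iː] (rule 3); /a/ → [aː] (rule 3); /o/ → [oː] (rule 3).
All other segments surface unchanged.

3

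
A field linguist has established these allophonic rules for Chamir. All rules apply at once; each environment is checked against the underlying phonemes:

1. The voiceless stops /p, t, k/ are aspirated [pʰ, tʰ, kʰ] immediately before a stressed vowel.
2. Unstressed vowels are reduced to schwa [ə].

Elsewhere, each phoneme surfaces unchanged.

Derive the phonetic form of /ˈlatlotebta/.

/l/ (word-initial) is unaffected → [l].
/a/ (between /l/ and /t/) is in the target of rule 2 but the environment (in an unstressed syllable) is not met → [a].
/t/ — between /a/ and /l/; rule 1 does not apply here → [t].
/l/ — not in any rule's target class → [l].
/o/ (between /l/ and /t/) occurs in an unstressed syllable → [ə] by rule 2.
/t/ (between /o/ and /e/): rule 1 targets it, but not immediately before a stressed vowel → unchanged [t].
/e/ meets the environment for rule 2 (in an unstressed syllable) → [ə].
/b/ — not in any rule's target class → [b].
/t/ (between /b/ and /a/): rule 1 targets it, but not immediately before a stressed vowel → unchanged [t].
/a/ (word-final) occurs in an unstressed syllable → [ə] by rule 2.

[ˈlatlətəbtə]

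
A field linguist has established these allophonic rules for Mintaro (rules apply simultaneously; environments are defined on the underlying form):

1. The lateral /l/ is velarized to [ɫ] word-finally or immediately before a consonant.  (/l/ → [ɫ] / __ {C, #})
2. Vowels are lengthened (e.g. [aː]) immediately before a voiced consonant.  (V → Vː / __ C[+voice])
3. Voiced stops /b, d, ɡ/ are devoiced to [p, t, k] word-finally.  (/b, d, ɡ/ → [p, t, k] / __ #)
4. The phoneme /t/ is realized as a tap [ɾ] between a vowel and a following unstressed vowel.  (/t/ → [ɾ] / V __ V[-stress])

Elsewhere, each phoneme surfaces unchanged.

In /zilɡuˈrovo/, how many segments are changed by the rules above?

Segments that undergo a rule: /i/ → [iː] (rule 2); /l/ → [ɫ] (rule 1); /u/ → [uː] (rule 2); /o/ → [oː] (rule 2).
All other segments surface unchanged.

4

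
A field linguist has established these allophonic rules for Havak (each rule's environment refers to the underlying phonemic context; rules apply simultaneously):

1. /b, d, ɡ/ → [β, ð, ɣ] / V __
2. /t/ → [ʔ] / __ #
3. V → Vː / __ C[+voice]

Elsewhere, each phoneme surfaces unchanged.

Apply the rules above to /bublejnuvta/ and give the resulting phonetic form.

/b/ (word-initial) fails the environment for rule 1, so it stays [b].
Rule 3 applies to /u/ (between /b/ and /b/: before a voiced consonant) → [uː].
/b/ (between /u/ and /l/): immediately after a vowel, so rule 1 applies → [β].
/l/ stays [l].
/e/ — between /l/ and /j/, before a voiced consonant — surfaces as [eː] (rule 3).
/j/ stays [j].
/n/ (between /j/ and /u/): no rule targets it → [n].
/u/ (between /n/ and /v/) occurs before a voiced consonant → [uː] by rule 3.
/v/ — not in any rule's target class → [v].
/t/ (between /v/ and /a/): rule 2 targets it, but not word-finally → unchanged [t].
/a/ — word-final; rule 3 does not apply here → [a].

[buːβleːjnuːvta]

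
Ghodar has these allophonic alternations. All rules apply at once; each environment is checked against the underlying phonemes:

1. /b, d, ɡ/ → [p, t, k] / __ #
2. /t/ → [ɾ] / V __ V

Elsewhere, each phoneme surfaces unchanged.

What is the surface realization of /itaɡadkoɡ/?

[iɾaɡadkok]

Rule 2 applies to /t/ (between /i/ and /a/: between two vowels) → [ɾ].
/ɡ/ (between /a/ and /a/) is in the target of rule 1 but the environment (word-finally) is not met → [ɡ].
/d/ (between /a/ and /k/): rule 1 targets it, but not word-finally → unchanged [d].
Rule 1 applies to /ɡ/ (word-final: word-finally) → [k].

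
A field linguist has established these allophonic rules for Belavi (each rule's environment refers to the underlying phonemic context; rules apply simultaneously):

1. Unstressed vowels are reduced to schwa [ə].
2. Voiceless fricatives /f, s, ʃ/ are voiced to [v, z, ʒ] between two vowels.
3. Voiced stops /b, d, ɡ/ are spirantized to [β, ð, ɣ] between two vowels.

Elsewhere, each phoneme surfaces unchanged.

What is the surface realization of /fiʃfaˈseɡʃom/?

/f/ (word-initial): rule 2 targets it, but not between two vowels → unchanged [f].
/i/ (between /f/ and /ʃ/): in an unstressed syllable, so rule 1 applies → [ə].
/ʃ/ (between /i/ and /f/): rule 2 targets it, but not between two vowels → unchanged [ʃ].
/f/ (between /ʃ/ and /a/) is in the target of rule 2 but the environment (between two vowels) is not met → [f].
/a/ meets the environment for rule 1 (in an unstressed syllable) → [ə].
/s/ (between /a/ and /e/): between two vowels, so rule 2 applies → [z].
/e/ — between /s/ and /ɡ/; rule 1 does not apply here → [e].
/ɡ/ (between /e/ and /ʃ/): rule 3 targets it, but not between two vowels → unchanged [ɡ].
/ʃ/ (between /ɡ/ and /o/) is in the target of rule 2 but the environment (between two vowels) is not met → [ʃ].
/o/ meets the environment for rule 1 (in an unstressed syllable) → [ə].

[fəʃfəˈzeɡʃəm]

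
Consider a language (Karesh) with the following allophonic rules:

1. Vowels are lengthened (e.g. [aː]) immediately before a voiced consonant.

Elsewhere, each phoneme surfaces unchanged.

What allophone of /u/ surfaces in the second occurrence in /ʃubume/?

/u/ meets the environment for rule 1 (before a voiced consonant) → [uː].

[uː]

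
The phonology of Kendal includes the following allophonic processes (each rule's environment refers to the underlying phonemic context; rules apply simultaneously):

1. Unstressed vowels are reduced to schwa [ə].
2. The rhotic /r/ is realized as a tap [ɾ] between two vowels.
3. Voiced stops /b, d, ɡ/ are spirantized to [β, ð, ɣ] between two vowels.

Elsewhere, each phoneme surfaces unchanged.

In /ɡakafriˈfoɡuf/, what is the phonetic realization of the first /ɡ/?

/ɡ/ (word-initial): rule 3 targets it, but not between two vowels → unchanged [ɡ].

[ɡ]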